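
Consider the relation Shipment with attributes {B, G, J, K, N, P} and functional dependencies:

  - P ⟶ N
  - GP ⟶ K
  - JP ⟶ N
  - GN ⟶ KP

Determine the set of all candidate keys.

BGJN, BGJP

Attributes B, G, J never appear on any right-hand side, so every candidate key must contain {B, G, J}.
{B, G, J}⁺ = {B, G, J}, which is not all of the schema, so we must add further attributes.
{B, G, J, N}⁺: GN→KP adds K, P → {B, G, J, K, N, P}.
{B, G, J, P}⁺: P→N adds N; GP→K adds K → {B, G, J, K, N, P}.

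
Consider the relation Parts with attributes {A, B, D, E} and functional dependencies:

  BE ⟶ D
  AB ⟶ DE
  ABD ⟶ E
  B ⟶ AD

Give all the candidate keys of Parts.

Attribute B never appears on the right-hand side of any dependency, so B must belong to every candidate key.
{B}⁺ = {A, B, D, E}, which is all of the schema, so {B} is the only candidate key.

{B}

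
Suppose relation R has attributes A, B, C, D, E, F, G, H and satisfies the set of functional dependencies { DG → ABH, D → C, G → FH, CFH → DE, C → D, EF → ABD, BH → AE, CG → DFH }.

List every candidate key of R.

{B, G}, {C, G}, {D, G}, {E, G}

Attribute G never appears on the right-hand side of any dependency, so G must belong to every candidate key.
{G}⁺ = {F, G, H}, which is not all of the schema, so we must add further attributes.
{B, G}⁺: G→FH adds F, H; BH→AE adds A, E; EF→ABD adds D; D→C adds C → {A, B, C, D, E, F, G, H}. Minimal: {G}⁺ = {F, G, H}; {B}⁺ = {B} — none reach the full schema.
{C, G}⁺: G→FH adds F, H; CFH→DE adds D, E; EF→ABD adds A, B → {A, B, C, D, E, F, G, H}. Minimal: {G}⁺ = {F, G, H}; {C}⁺ = {C, D} — none reach the full schema.
{D, G}⁺: DG→ABH adds A, B, H; D→C adds C; G→FH adds F; CFH→DE adds E → {A, B, C, D, E, F, G, H}. Minimal: {G}⁺ = {F, G, H}; {D}⁺ = {C, D} — none reach the full schema.
{E, G}⁺: G→FH adds F, H; EF→ABD adds A, B, D; D→C adds C → {A, B, C, D, E, F, G, H}. Minimal: {G}⁺ = {F, G, H}; {E}⁺ = {E} — none reach the full schema.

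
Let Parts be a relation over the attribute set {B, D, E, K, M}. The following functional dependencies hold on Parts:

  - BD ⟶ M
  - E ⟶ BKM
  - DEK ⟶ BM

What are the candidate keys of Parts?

DE

Attributes D, E never appear on any right-hand side, so every candidate key must contain {D, E}.
{D, E}⁺ = {B, D, E, K, M}, which is all of the schema, so {D, E} is the only candidate key.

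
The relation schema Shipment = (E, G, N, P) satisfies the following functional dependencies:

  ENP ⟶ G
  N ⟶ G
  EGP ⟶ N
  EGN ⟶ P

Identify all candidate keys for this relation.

EN, EGP

Attribute E never appears on the right-hand side of any dependency, so E must belong to every candidate key.
{E}⁺ = {E}, which is not all of the schema, so we must add further attributes.
{E, N}⁺: N→G adds G; EGN→P adds P → {E, G, N, P}. Minimal: {N}⁺ = {G, N}; {E}⁺ = {E} — none reach the full schema.
{E, G, P}⁺: EGP→N adds N → {E, G, N, P}. Minimal: {G, P}⁺ = {G, P}; {E, P}⁺ = {E, P}; {E, G}⁺ = {E, G} — none reach the full schema.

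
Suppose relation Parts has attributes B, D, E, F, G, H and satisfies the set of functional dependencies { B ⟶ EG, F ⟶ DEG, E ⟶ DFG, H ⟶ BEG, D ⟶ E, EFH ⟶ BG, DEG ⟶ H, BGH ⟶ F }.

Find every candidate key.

{B}⁺: B→EG adds E, G; E→DFG adds D, F; DEG→H adds H → {B, D, E, F, G, H}.
{D}⁺: D→E adds E; E→DFG adds F, G; DEG→H adds H; H→BEG adds B → {B, D, E, F, G, H}.
{E}⁺: E→DFG adds D, F, G; DEG→H adds H; H→BEG adds B → {B, D, E, F, G, H}.
{F}⁺: F→DEG adds D, E, G; DEG→H adds H; H→BEG adds B → {B, D, E, F, G, H}.
{H}⁺: H→BEG adds B, E, G; BGH→F adds F; F→DEG adds D → {B, D, E, F, G, H}.
Any other superkey contains one of these as a subset, so there are no further candidate keys.

{B}; {D}; {E}; {F}; {H}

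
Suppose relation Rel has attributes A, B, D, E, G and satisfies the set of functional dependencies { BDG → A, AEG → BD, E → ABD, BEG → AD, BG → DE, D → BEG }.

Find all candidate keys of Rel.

D; E; BG

{D}⁺: D→BEG adds B, E, G; BDG→A adds A → {A, B, D, E, G}.
{E}⁺: E→ABD adds A, B, D; D→BEG adds G → {A, B, D, E, G}.
{B, G}⁺: BG→DE adds D, E; BDG→A adds A → {A, B, D, E, G}. Minimal: {G}⁺ = {G}; {B}⁺ = {B} — none reach the full schema.
Any other superkey contains one of these as a subset, so there are no further candidate keys.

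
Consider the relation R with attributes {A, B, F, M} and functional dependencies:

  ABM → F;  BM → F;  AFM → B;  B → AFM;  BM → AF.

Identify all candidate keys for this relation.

{B}⁺: B→AFM adds A, F, M → {A, B, F, M}.
{A, F, M}⁺: AFM→B adds B → {A, B, F, M}. Minimal: {F, M}⁺ = {F, M}; {A, M}⁺ = {A, M}; {A, F}⁺ = {A, F} — none reach the full schema.
Any other superkey contains one of these as a subset, so there are no further candidate keys.

B, AFM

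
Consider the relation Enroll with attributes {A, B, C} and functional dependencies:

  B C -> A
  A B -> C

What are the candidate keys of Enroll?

Attribute B never appears on the right-hand side of any dependency, so B must belong to every candidate key.
{B}⁺ = {B}, which is not all of the schema, so we must add further attributes.
{A, B}⁺: AB→C adds C → {A, B, C}. Minimal: {B}⁺ = {B}; {A}⁺ = {A} — none reach the full schema.
{B, C}⁺: BC→A adds A → {A, B, C}. Minimal: {C}⁺ = {C}; {B}⁺ = {B} — none reach the full schema.

(A, B); (B, C)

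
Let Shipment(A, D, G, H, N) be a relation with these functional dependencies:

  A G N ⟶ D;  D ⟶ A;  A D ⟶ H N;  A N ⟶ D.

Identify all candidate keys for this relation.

{D, G}, {A, G, N}

Attribute G never appears on the right-hand side of any dependency, so G must belong to every candidate key.
{G}⁺ = {G}, which is not all of the schema, so we must add further attributes.
{D, G}⁺: D→A adds A; AD→HN adds H, N → {A, D, G, H, N}. Minimal: {G}⁺ = {G}; {D}⁺ = {A, D, H, N} — none reach the full schema.
{A, G, N}⁺: AGN→D adds D; AD→HN adds H → {A, D, G, H, N}. Minimal: {G, N}⁺ = {G, N}; {A, N}⁺ = {A, D, H, N}; {A, G}⁺ = {A, G} — none reach the full schema.
Any other superkey contains one of these as a subset, so there are no further candidate keys.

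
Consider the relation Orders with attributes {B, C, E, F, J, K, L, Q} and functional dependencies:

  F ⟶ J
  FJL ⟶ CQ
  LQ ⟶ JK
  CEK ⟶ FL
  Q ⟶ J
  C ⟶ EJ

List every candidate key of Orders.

{B, C, K}, {B, F, L}, {B, C, L, Q}

{B, C, K}⁺: C→EJ adds E, J; CEK→FL adds F, L; FJL→CQ adds Q → {B, C, E, F, J, K, L, Q}. Minimal: {C, K}⁺ = {C, E, F, J, K, L, Q}; {B, K}⁺ = {B, K}; {B, C}⁺ = {B, C, E, J} — none reach the full schema.
{B, F, L}⁺: F→J adds J; FJL→CQ adds C, Q; LQ→JK adds K; C→EJ adds E → {B, C, E, F, J, K, L, Q}. Minimal: {F, L}⁺ = {C, E, F, J, K, L, Q}; {B, L}⁺ = {B, L}; {B, F}⁺ = {B, F, J} — none reach the full schema.
{B, C, L, Q}⁺: LQ→JK adds J, K; C→EJ adds E; CEK→FL adds F → {B, C, E, F, J, K, L, Q}. Minimal: {C, L, Q}⁺ = {C, E, F, J, K, L, Q}; {B, L, Q}⁺ = {B, J, K, L, Q}; {B, C, Q}⁺ = {B, C, E, J, Q}; … — none reach the full schema.
Any other superkey contains one of these as a subset, so there are no further candidate keys.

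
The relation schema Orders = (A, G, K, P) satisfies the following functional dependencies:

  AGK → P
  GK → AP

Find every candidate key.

{G, K}

Attributes G, K never appear on any right-hand side, so every candidate key must contain {G, K}.
{G, K}⁺ = {A, G, K, P}, which is all of the schema, so {G, K} is the only candidate key.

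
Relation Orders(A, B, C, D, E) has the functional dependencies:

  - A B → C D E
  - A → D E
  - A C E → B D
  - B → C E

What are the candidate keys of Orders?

(A, B); (A, C)

{A, B}⁺: AB→CDE adds C, D, E → {A, B, C, D, E}. Minimal: {B}⁺ = {B, C, E}; {A}⁺ = {A, D, E} — none reach the full schema.
{A, C}⁺: A→DE adds D, E; ACE→BD adds B → {A, B, C, D, E}. Minimal: {C}⁺ = {C}; {A}⁺ = {A, D, E} — none reach the full schema.
Any other superkey contains one of these as a subset, so there are no further candidate keys.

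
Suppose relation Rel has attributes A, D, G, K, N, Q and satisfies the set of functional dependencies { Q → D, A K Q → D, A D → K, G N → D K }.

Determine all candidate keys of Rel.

Attributes A, G, N, Q never appear on any right-hand side, so every candidate key must contain {A, G, N, Q}.
{A, G, N, Q}⁺ = {A, D, G, K, N, Q}, which is all of the schema, so {A, G, N, Q} is the only candidate key.

{A, G, N, Q}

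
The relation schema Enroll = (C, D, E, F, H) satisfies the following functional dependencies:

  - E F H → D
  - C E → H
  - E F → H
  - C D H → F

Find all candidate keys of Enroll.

Attributes C, E never appear on any right-hand side, so every candidate key must contain {C, E}.
{C, E}⁺ = {C, E, H}, which is not all of the schema, so we must add further attributes.
{C, D, E}⁺: CE→H adds H; CDH→F adds F → {C, D, E, F, H}. Minimal: {D, E}⁺ = {D, E}; {C, E}⁺ = {C, E, H}; {C, D}⁺ = {C, D} — none reach the full schema.
{C, E, F}⁺: CE→H adds H; EFH→D adds D → {C, D, E, F, H}. Minimal: {E, F}⁺ = {D, E, F, H}; {C, F}⁺ = {C, F}; {C, E}⁺ = {C, E, H} — none reach the full schema.

{C, D, E}, {C, E, F}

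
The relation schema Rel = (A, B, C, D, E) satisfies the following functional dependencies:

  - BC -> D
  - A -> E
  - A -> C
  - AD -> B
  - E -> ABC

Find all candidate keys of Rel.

(A); (E)

{A}⁺: A→E adds E; A→C adds C; E→ABC adds B; BC→D adds D → {A, B, C, D, E}.
{E}⁺: E→ABC adds A, B, C; BC→D adds D → {A, B, C, D, E}.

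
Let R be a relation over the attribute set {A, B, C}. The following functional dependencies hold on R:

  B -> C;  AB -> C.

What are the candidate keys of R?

Attributes A, B never appear on any right-hand side, so every candidate key must contain {A, B}.
{A, B}⁺ = {A, B, C}, which is all of the schema, so {A, B} is the only candidate key.

AB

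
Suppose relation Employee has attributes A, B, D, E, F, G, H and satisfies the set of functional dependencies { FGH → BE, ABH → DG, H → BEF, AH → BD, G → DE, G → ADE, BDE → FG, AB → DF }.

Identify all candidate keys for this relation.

{A, H}, {D, H}, {G, H}

Attribute H never appears on the right-hand side of any dependency, so H must belong to every candidate key.
{H}⁺ = {B, E, F, H}, which is not all of the schema, so we must add further attributes.
{A, H}⁺: H→BEF adds B, E, F; AH→BD adds D; BDE→FG adds G → {A, B, D, E, F, G, H}. Minimal: {H}⁺ = {B, E, F, H}; {A}⁺ = {A} — none reach the full schema.
{D, H}⁺: H→BEF adds B, E, F; BDE→FG adds G; G→ADE adds A → {A, B, D, E, F, G, H}. Minimal: {H}⁺ = {B, E, F, H}; {D}⁺ = {D} — none reach the full schema.
{G, H}⁺: H→BEF adds B, E, F; G→DE adds D; G→ADE adds A → {A, B, D, E, F, G, H}. Minimal: {H}⁺ = {B, E, F, H}; {G}⁺ = {A, D, E, G} — none reach the full schema.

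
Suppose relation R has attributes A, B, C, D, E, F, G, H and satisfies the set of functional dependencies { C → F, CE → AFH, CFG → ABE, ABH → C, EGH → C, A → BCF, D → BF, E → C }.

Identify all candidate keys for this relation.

{A, D, G}, {C, D, G}, {D, E, G}

Attributes D, G never appear on any right-hand side, so every candidate key must contain {D, G}.
{D, G}⁺ = {B, D, F, G}, which is not all of the schema, so we must add further attributes.
{A, D, G}⁺: A→BCF adds B, C, F; CFG→ABE adds E; CE→AFH adds H → {A, B, C, D, E, F, G, H}. Minimal: {D, G}⁺ = {B, D, F, G}; {A, G}⁺ = {A, B, C, E, F, G, H}; {A, D}⁺ = {A, B, C, D, F} — none reach the full schema.
{C, D, G}⁺: C→F adds F; CFG→ABE adds A, B, E; CE→AFH adds H → {A, B, C, D, E, F, G, H}. Minimal: {D, G}⁺ = {B, D, F, G}; {C, G}⁺ = {A, B, C, E, F, G, H}; {C, D}⁺ = {B, C, D, F} — none reach the full schema.
{D, E, G}⁺: D→BF adds B, F; E→C adds C; CE→AFH adds A, H → {A, B, C, D, E, F, G, H}. Minimal: {E, G}⁺ = {A, B, C, E, F, G, H}; {D, G}⁺ = {B, D, F, G}; {D, E}⁺ = {A, B, C, D, E, F, H} — none reach the full schema.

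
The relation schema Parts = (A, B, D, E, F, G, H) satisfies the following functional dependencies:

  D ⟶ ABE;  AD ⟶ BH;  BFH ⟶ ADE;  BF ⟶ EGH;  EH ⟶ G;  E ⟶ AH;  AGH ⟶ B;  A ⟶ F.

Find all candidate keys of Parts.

{D}⁺: D→ABE adds A, B, E; AD→BH adds H; EH→G adds G; A→F adds F → {A, B, D, E, F, G, H}.
{E}⁺: E→AH adds A, H; A→F adds F; EH→G adds G; AGH→B adds B; BFH→ADE adds D → {A, B, D, E, F, G, H}.
{A, B}⁺: A→F adds F; BF→EGH adds E, G, H; BFH→ADE adds D → {A, B, D, E, F, G, H}.
{B, F}⁺: BF→EGH adds E, G, H; E→AH adds A; BFH→ADE adds D → {A, B, D, E, F, G, H}.
{A, G, H}⁺: AGH→B adds B; A→F adds F; BFH→ADE adds D, E → {A, B, D, E, F, G, H}.
Any other superkey contains one of these as a subset, so there are no further candidate keys.

{D}, {E}, {A, B}, {B, F}, {A, G, H}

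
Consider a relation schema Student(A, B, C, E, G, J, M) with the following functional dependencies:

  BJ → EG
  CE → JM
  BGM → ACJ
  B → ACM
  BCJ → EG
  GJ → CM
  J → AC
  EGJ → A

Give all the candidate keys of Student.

BE, BG, BJ

{B, E}⁺: B→ACM adds A, C, M; CE→JM adds J; BCJ→EG adds G → {A, B, C, E, G, J, M}. Minimal: {E}⁺ = {E}; {B}⁺ = {A, B, C, M} — none reach the full schema.
{B, G}⁺: B→ACM adds A, C, M; BGM→ACJ adds J; BCJ→EG adds E → {A, B, C, E, G, J, M}. Minimal: {G}⁺ = {G}; {B}⁺ = {A, B, C, M} — none reach the full schema.
{B, J}⁺: BJ→EG adds E, G; B→ACM adds A, C, M → {A, B, C, E, G, J, M}. Minimal: {J}⁺ = {A, C, J}; {B}⁺ = {A, B, C, M} — none reach the full schema.
Any other superkey contains one of these as a subset, so there are no further candidate keys.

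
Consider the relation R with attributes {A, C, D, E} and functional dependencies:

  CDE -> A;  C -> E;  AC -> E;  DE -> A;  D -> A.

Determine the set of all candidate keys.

Attributes C, D never appear on any right-hand side, so every candidate key must contain {C, D}.
{C, D}⁺ = {A, C, D, E}, which is all of the schema, so {C, D} is the only candidate key.

{C, D}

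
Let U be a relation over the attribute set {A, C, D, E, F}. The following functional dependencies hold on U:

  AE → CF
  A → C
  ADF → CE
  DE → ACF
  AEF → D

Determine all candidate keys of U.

{A, E}⁺: AE→CF adds C, F; AEF→D adds D → {A, C, D, E, F}. Minimal: {E}⁺ = {E}; {A}⁺ = {A, C} — none reach the full schema.
{D, E}⁺: DE→ACF adds A, C, F → {A, C, D, E, F}. Minimal: {E}⁺ = {E}; {D}⁺ = {D} — none reach the full schema.
{A, D, F}⁺: A→C adds C; ADF→CE adds E → {A, C, D, E, F}. Minimal: {D, F}⁺ = {D, F}; {A, F}⁺ = {A, C, F}; {A, D}⁺ = {A, C, D} — none reach the full schema.

(A, E), (D, E), (A, D, F)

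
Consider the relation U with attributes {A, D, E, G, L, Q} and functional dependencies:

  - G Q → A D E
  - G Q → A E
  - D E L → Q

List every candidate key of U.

Attributes G, L never appear on any right-hand side, so every candidate key must contain {G, L}.
{G, L}⁺ = {G, L}, which is not all of the schema, so we must add further attributes.
{G, L, Q}⁺: GQ→ADE adds A, D, E → {A, D, E, G, L, Q}. Minimal: {L, Q}⁺ = {L, Q}; {G, Q}⁺ = {A, D, E, G, Q}; {G, L}⁺ = {G, L} — none reach the full schema.
{D, E, G, L}⁺: DEL→Q adds Q; GQ→ADE adds A → {A, D, E, G, L, Q}. Minimal: {E, G, L}⁺ = {E, G, L}; {D, G, L}⁺ = {D, G, L}; {D, E, L}⁺ = {D, E, L, Q}; … — none reach the full schema.
Any other superkey contains one of these as a subset, so there are no further candidate keys.

(G, L, Q), (D, E, G, L)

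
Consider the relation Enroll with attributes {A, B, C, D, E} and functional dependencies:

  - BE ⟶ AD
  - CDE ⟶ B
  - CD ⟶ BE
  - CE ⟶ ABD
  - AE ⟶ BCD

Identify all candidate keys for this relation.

{A, E}, {B, E}, {C, D}, {C, E}

{A, E}⁺: AE→BCD adds B, C, D → {A, B, C, D, E}. Minimal: {E}⁺ = {E}; {A}⁺ = {A} — none reach the full schema.
{B, E}⁺: BE→AD adds A, D; AE→BCD adds C → {A, B, C, D, E}. Minimal: {E}⁺ = {E}; {B}⁺ = {B} — none reach the full schema.
{C, D}⁺: CD→BE adds B, E; CE→ABD adds A → {A, B, C, D, E}. Minimal: {D}⁺ = {D}; {C}⁺ = {C} — none reach the full schema.
{C, E}⁺: CE→ABD adds A, B, D → {A, B, C, D, E}. Minimal: {E}⁺ = {E}; {C}⁺ = {C} — none reach the full schema.
Any other superkey contains one of these as a subset, so there are no further candidate keys.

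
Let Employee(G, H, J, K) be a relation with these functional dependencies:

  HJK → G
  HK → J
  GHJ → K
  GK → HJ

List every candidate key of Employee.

{G, K}⁺: GK→HJ adds H, J → {G, H, J, K}. Minimal: {K}⁺ = {K}; {G}⁺ = {G} — none reach the full schema.
{H, K}⁺: HK→J adds J; HJK→G adds G → {G, H, J, K}. Minimal: {K}⁺ = {K}; {H}⁺ = {H} — none reach the full schema.
{G, H, J}⁺: GHJ→K adds K → {G, H, J, K}. Minimal: {H, J}⁺ = {H, J}; {G, J}⁺ = {G, J}; {G, H}⁺ = {G, H} — none reach the full schema.
Any other superkey contains one of these as a subset, so there are no further candidate keys.

{G, K}; {H, K}; {G, H, J}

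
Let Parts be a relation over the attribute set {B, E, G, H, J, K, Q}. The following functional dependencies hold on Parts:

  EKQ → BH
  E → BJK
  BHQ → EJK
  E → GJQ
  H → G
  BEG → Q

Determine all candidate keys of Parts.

E; BHQ

{E}⁺: E→BJK adds B, J, K; E→GJQ adds G, Q; EKQ→BH adds H → {B, E, G, H, J, K, Q}.
{B, H, Q}⁺: BHQ→EJK adds E, J, K; E→GJQ adds G → {B, E, G, H, J, K, Q}. Minimal: {H, Q}⁺ = {G, H, Q}; {B, Q}⁺ = {B, Q}; {B, H}⁺ = {B, G, H} — none reach the full schema.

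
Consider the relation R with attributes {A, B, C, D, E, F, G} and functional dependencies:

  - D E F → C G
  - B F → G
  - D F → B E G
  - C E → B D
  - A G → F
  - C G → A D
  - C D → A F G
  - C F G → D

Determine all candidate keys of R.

{C, D}⁺: CD→AFG adds A, F, G; DF→BEG adds B, E → {A, B, C, D, E, F, G}. Minimal: {D}⁺ = {D}; {C}⁺ = {C} — none reach the full schema.
{C, E}⁺: CE→BD adds B, D; CD→AFG adds A, F, G → {A, B, C, D, E, F, G}. Minimal: {E}⁺ = {E}; {C}⁺ = {C} — none reach the full schema.
{C, G}⁺: CG→AD adds A, D; CD→AFG adds F; DF→BEG adds B, E → {A, B, C, D, E, F, G}. Minimal: {G}⁺ = {G}; {C}⁺ = {C} — none reach the full schema.
{D, F}⁺: DF→BEG adds B, E, G; DEF→CG adds C; CG→AD adds A → {A, B, C, D, E, F, G}. Minimal: {F}⁺ = {F}; {D}⁺ = {D} — none reach the full schema.
{A, D, G}⁺: AG→F adds F; DF→BEG adds B, E; DEF→CG adds C → {A, B, C, D, E, F, G}. Minimal: {D, G}⁺ = {D, G}; {A, G}⁺ = {A, F, G}; {A, D}⁺ = {A, D} — none reach the full schema.
{B, C, F}⁺: BF→G adds G; CG→AD adds A, D; DF→BEG adds E → {A, B, C, D, E, F, G}. Minimal: {C, F}⁺ = {C, F}; {B, F}⁺ = {B, F, G}; {B, C}⁺ = {B, C} — none reach the full schema.
Any other superkey contains one of these as a subset, so there are no further candidate keys.

CD, CE, CG, DF, ADG, BCF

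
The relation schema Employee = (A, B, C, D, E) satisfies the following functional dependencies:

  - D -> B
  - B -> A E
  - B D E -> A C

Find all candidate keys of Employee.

{D}⁺: D→B adds B; B→AE adds A, E; BDE→AC adds C → {A, B, C, D, E}.
No other minimal superkey exists.

(D)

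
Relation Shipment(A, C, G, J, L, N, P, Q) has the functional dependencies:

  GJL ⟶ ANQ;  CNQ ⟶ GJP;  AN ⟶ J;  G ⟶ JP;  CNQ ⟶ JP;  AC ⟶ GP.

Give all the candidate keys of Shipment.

{A, C, L}⁺: AC→GP adds G, P; G→JP adds J; GJL→ANQ adds N, Q → {A, C, G, J, L, N, P, Q}. Minimal: {C, L}⁺ = {C, L}; {A, L}⁺ = {A, L}; {A, C}⁺ = {A, C, G, J, P} — none reach the full schema.
{C, G, L}⁺: G→JP adds J, P; GJL→ANQ adds A, N, Q → {A, C, G, J, L, N, P, Q}. Minimal: {G, L}⁺ = {A, G, J, L, N, P, Q}; {C, L}⁺ = {C, L}; {C, G}⁺ = {C, G, J, P} — none reach the full schema.
{C, L, N, Q}⁺: CNQ→GJP adds G, J, P; GJL→ANQ adds A → {A, C, G, J, L, N, P, Q}. Minimal: {L, N, Q}⁺ = {L, N, Q}; {C, N, Q}⁺ = {C, G, J, N, P, Q}; {C, L, Q}⁺ = {C, L, Q}; … — none reach the full schema.
Any other superkey contains one of these as a subset, so there are no further candidate keys.

{A, C, L}, {C, G, L}, {C, L, N, Q}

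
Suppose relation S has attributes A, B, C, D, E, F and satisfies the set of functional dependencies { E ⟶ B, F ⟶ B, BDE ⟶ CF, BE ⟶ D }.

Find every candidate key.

Attributes A, E never appear on any right-hand side, so every candidate key must contain {A, E}.
{A, E}⁺ = {A, B, C, D, E, F}, which is all of the schema, so {A, E} is the only candidate key.

{A, E}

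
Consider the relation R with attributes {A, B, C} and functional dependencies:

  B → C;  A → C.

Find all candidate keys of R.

(A, B)

Attributes A, B never appear on any right-hand side, so every candidate key must contain {A, B}.
{A, B}⁺ = {A, B, C}, which is all of the schema, so {A, B} is the only candidate key.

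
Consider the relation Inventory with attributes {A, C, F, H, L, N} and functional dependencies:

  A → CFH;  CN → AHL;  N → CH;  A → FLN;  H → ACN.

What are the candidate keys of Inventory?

A, H, N

{A}⁺: A→CFH adds C, F, H; A→FLN adds L, N → {A, C, F, H, L, N}.
{H}⁺: H→ACN adds A, C, N; A→CFH adds F; CN→AHL adds L → {A, C, F, H, L, N}.
{N}⁺: N→CH adds C, H; H→ACN adds A; A→CFH adds F; CN→AHL adds L → {A, C, F, H, L, N}.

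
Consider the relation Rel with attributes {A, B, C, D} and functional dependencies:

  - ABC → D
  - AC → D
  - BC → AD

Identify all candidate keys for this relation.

{B, C}

Attributes B, C never appear on any right-hand side, so every candidate key must contain {B, C}.
{B, C}⁺ = {A, B, C, D}, which is all of the schema, so {B, C} is the only candidate key.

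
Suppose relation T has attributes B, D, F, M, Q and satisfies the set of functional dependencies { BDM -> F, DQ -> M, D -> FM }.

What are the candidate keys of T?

{B, D, Q}⁺: DQ→M adds M; D→FM adds F → {B, D, F, M, Q}. Minimal: {D, Q}⁺ = {D, F, M, Q}; {B, Q}⁺ = {B, Q}; {B, D}⁺ = {B, D, F, M} — none reach the full schema.

{B, D, Q}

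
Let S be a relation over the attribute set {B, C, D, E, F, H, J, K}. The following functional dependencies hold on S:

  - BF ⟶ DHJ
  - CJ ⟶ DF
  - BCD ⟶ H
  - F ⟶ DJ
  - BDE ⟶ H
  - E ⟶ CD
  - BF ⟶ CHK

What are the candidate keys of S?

Attributes B, E never appear on any right-hand side, so every candidate key must contain {B, E}.
{B, E}⁺ = {B, C, D, E, H}, which is not all of the schema, so we must add further attributes.
{B, E, F}⁺: BF→DHJ adds D, H, J; E→CD adds C; BF→CHK adds K → {B, C, D, E, F, H, J, K}.
{B, E, J}⁺: E→CD adds C, D; CJ→DF adds F; BCD→H adds H; BF→CHK adds K → {B, C, D, E, F, H, J, K}.

{B, E, F}; {B, E, J}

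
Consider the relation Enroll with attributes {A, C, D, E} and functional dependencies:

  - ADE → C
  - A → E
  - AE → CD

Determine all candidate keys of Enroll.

{A}

Attribute A never appears on the right-hand side of any dependency, so A must belong to every candidate key.
{A}⁺ = {A, C, D, E}, which is all of the schema, so {A} is the only candidate key.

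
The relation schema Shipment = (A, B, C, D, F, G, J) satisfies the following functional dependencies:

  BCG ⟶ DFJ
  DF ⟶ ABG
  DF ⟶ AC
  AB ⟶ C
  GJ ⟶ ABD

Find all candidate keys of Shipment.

{D, F}⁺: DF→ABG adds A, B, G; DF→AC adds C; BCG→DFJ adds J → {A, B, C, D, F, G, J}.
{G, J}⁺: GJ→ABD adds A, B, D; AB→C adds C; BCG→DFJ adds F → {A, B, C, D, F, G, J}.
{A, B, G}⁺: AB→C adds C; BCG→DFJ adds D, F, J → {A, B, C, D, F, G, J}.
{B, C, G}⁺: BCG→DFJ adds D, F, J; DF→ABG adds A → {A, B, C, D, F, G, J}.

{D, F}; {G, J}; {A, B, G}; {B, C, G}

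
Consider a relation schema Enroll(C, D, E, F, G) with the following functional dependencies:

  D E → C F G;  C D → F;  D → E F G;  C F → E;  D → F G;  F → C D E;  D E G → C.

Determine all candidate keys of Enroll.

{D}⁺: D→EFG adds E, F, G; F→CDE adds C → {C, D, E, F, G}.
{F}⁺: F→CDE adds C, D, E; DE→CFG adds G → {C, D, E, F, G}.

(D), (F)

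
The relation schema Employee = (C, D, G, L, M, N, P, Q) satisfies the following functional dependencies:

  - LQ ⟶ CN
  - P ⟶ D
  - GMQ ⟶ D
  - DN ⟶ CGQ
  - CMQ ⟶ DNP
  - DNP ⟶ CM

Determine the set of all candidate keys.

Attribute L never appears on the right-hand side of any dependency, so L must belong to every candidate key.
{L}⁺ = {L}, which is not all of the schema, so we must add further attributes.
{L, M, Q}⁺: LQ→CN adds C, N; CMQ→DNP adds D, P; DN→CGQ adds G → {C, D, G, L, M, N, P, Q}. Minimal: {M, Q}⁺ = {M, Q}; {L, Q}⁺ = {C, L, N, Q}; {L, M}⁺ = {L, M} — none reach the full schema.
{L, N, P}⁺: P→D adds D; DN→CGQ adds C, G, Q; DNP→CM adds M → {C, D, G, L, M, N, P, Q}. Minimal: {N, P}⁺ = {C, D, G, M, N, P, Q}; {L, P}⁺ = {D, L, P}; {L, N}⁺ = {L, N} — none reach the full schema.
{L, P, Q}⁺: LQ→CN adds C, N; P→D adds D; DN→CGQ adds G; DNP→CM adds M → {C, D, G, L, M, N, P, Q}. Minimal: {P, Q}⁺ = {D, P, Q}; {L, Q}⁺ = {C, L, N, Q}; {L, P}⁺ = {D, L, P} — none reach the full schema.
{D, L, M, N}⁺: DN→CGQ adds C, G, Q; CMQ→DNP adds P → {C, D, G, L, M, N, P, Q}. Minimal: {L, M, N}⁺ = {L, M, N}; {D, M, N}⁺ = {C, D, G, M, N, P, Q}; {D, L, N}⁺ = {C, D, G, L, N, Q}; … — none reach the full schema.
Any other superkey contains one of these as a subset, so there are no further candidate keys.

{L, M, Q}; {L, N, P}; {L, P, Q}; {D, L, M, N}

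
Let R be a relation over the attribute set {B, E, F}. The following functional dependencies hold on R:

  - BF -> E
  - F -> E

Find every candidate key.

BF

Attributes B, F never appear on any right-hand side, so every candidate key must contain {B, F}.
{B, F}⁺ = {B, E, F}, which is all of the schema, so {B, F} is the only candidate key.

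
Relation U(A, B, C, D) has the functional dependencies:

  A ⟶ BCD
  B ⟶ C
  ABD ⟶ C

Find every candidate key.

Attribute A never appears on the right-hand side of any dependency, so A must belong to every candidate key.
{A}⁺ = {A, B, C, D}, which is all of the schema, so {A} is the only candidate key.

{A}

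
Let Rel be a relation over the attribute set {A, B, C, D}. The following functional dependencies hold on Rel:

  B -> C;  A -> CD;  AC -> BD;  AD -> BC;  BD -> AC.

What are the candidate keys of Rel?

(A); (B, D)

{A}⁺: A→CD adds C, D; AC→BD adds B → {A, B, C, D}.
{B, D}⁺: B→C adds C; BD→AC adds A → {A, B, C, D}. Minimal: {D}⁺ = {D}; {B}⁺ = {B, C} — none reach the full schema.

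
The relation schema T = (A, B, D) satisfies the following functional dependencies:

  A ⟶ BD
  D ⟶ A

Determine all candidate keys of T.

{A}; {D}

{A}⁺: A→BD adds B, D → {A, B, D}.
{D}⁺: D→A adds A; A→BD adds B → {A, B, D}.
Any other superkey contains one of these as a subset, so there are no further candidate keys.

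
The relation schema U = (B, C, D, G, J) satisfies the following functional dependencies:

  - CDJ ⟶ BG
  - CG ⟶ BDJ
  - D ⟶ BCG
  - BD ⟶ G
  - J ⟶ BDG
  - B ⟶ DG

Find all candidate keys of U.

{B}⁺: B→DG adds D, G; D→BCG adds C; CG→BDJ adds J → {B, C, D, G, J}.
{D}⁺: D→BCG adds B, C, G; CG→BDJ adds J → {B, C, D, G, J}.
{J}⁺: J→BDG adds B, D, G; D→BCG adds C → {B, C, D, G, J}.
{C, G}⁺: CG→BDJ adds B, D, J → {B, C, D, G, J}. Minimal: {G}⁺ = {G}; {C}⁺ = {C} — none reach the full schema.
Any other superkey contains one of these as a subset, so there are no further candidate keys.

B; D; J; CG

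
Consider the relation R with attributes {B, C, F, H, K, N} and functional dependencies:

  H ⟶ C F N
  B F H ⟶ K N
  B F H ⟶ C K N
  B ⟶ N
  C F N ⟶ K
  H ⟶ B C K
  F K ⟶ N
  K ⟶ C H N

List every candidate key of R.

{H}, {K}, {B, C, F}, {C, F, N}

{H}⁺: H→CFN adds C, F, N; CFN→K adds K; H→BCK adds B → {B, C, F, H, K, N}.
{K}⁺: K→CHN adds C, H, N; H→CFN adds F; H→BCK adds B → {B, C, F, H, K, N}.
{B, C, F}⁺: B→N adds N; CFN→K adds K; K→CHN adds H → {B, C, F, H, K, N}.
{C, F, N}⁺: CFN→K adds K; K→CHN adds H; H→BCK adds B → {B, C, F, H, K, N}.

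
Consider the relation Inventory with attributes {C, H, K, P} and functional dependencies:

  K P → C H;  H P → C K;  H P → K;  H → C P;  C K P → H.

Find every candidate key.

H, KP

{H}⁺: H→CP adds C, P; HP→CK adds K → {C, H, K, P}.
{K, P}⁺: KP→CH adds C, H → {C, H, K, P}.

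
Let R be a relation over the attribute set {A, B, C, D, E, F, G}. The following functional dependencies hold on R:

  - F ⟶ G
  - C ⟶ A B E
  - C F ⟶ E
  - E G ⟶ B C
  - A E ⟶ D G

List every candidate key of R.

Attribute F never appears on the right-hand side of any dependency, so F must belong to every candidate key.
{F}⁺ = {F, G}, which is not all of the schema, so we must add further attributes.
{C, F}⁺: F→G adds G; C→ABE adds A, B, E; AE→DG adds D → {A, B, C, D, E, F, G}. Minimal: {F}⁺ = {F, G}; {C}⁺ = {A, B, C, D, E, G} — none reach the full schema.
{E, F}⁺: F→G adds G; EG→BC adds B, C; C→ABE adds A; AE→DG adds D → {A, B, C, D, E, F, G}. Minimal: {F}⁺ = {F, G}; {E}⁺ = {E} — none reach the full schema.

CF, EF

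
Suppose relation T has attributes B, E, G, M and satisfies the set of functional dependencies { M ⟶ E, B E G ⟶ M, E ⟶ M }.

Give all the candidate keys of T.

BEG, BGM

Attributes B, G never appear on any right-hand side, so every candidate key must contain {B, G}.
{B, G}⁺ = {B, G}, which is not all of the schema, so we must add further attributes.
{B, E, G}⁺: BEG→M adds M → {B, E, G, M}. Minimal: {E, G}⁺ = {E, G, M}; {B, G}⁺ = {B, G}; {B, E}⁺ = {B, E, M} — none reach the full schema.
{B, G, M}⁺: M→E adds E → {B, E, G, M}. Minimal: {G, M}⁺ = {E, G, M}; {B, M}⁺ = {B, E, M}; {B, G}⁺ = {B, G} — none reach the full schema.
Any other superkey contains one of these as a subset, so there are no further candidate keys.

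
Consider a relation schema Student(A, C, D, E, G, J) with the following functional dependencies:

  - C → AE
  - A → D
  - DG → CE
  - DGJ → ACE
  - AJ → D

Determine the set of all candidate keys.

Attributes G, J never appear on any right-hand side, so every candidate key must contain {G, J}.
{G, J}⁺ = {G, J}, which is not all of the schema, so we must add further attributes.
{A, G, J}⁺: A→D adds D; DG→CE adds C, E → {A, C, D, E, G, J}. Minimal: {G, J}⁺ = {G, J}; {A, J}⁺ = {A, D, J}; {A, G}⁺ = {A, C, D, E, G} — none reach the full schema.
{C, G, J}⁺: C→AE adds A, E; A→D adds D → {A, C, D, E, G, J}. Minimal: {G, J}⁺ = {G, J}; {C, J}⁺ = {A, C, D, E, J}; {C, G}⁺ = {A, C, D, E, G} — none reach the full schema.
{D, G, J}⁺: DG→CE adds C, E; DGJ→ACE adds A → {A, C, D, E, G, J}. Minimal: {G, J}⁺ = {G, J}; {D, J}⁺ = {D, J}; {D, G}⁺ = {A, C, D, E, G} — none reach the full schema.

AGJ, CGJ, DGJ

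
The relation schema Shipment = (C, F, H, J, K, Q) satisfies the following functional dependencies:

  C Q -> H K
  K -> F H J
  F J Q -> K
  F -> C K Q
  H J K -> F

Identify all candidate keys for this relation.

{F}⁺: F→CKQ adds C, K, Q; CQ→HK adds H; K→FHJ adds J → {C, F, H, J, K, Q}.
{K}⁺: K→FHJ adds F, H, J; F→CKQ adds C, Q → {C, F, H, J, K, Q}.
{C, Q}⁺: CQ→HK adds H, K; K→FHJ adds F, J → {C, F, H, J, K, Q}. Minimal: {Q}⁺ = {Q}; {C}⁺ = {C} — none reach the full schema.
Any other superkey contains one of these as a subset, so there are no further candidate keys.

(F), (K), (C, Q)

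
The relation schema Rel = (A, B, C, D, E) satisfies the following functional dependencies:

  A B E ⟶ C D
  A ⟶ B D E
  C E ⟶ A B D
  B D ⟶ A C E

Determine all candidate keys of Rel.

{A}⁺: A→BDE adds B, D, E; BD→ACE adds C → {A, B, C, D, E}.
{B, D}⁺: BD→ACE adds A, C, E → {A, B, C, D, E}.
{C, E}⁺: CE→ABD adds A, B, D → {A, B, C, D, E}.

A, BD, CE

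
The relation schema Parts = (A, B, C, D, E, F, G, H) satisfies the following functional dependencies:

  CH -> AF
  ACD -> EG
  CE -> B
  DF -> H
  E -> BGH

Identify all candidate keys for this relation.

Attributes C, D never appear on any right-hand side, so every candidate key must contain {C, D}.
{C, D}⁺ = {C, D}, which is not all of the schema, so we must add further attributes.
{A, C, D}⁺: ACD→EG adds E, G; CE→B adds B; E→BGH adds H; CH→AF adds F → {A, B, C, D, E, F, G, H}. Minimal: {C, D}⁺ = {C, D}; {A, D}⁺ = {A, D}; {A, C}⁺ = {A, C} — none reach the full schema.
{C, D, E}⁺: CE→B adds B; E→BGH adds G, H; CH→AF adds A, F → {A, B, C, D, E, F, G, H}. Minimal: {D, E}⁺ = {B, D, E, G, H}; {C, E}⁺ = {A, B, C, E, F, G, H}; {C, D}⁺ = {C, D} — none reach the full schema.
{C, D, F}⁺: DF→H adds H; CH→AF adds A; ACD→EG adds E, G; CE→B adds B → {A, B, C, D, E, F, G, H}. Minimal: {D, F}⁺ = {D, F, H}; {C, F}⁺ = {C, F}; {C, D}⁺ = {C, D} — none reach the full schema.
{C, D, H}⁺: CH→AF adds A, F; ACD→EG adds E, G; CE→B adds B → {A, B, C, D, E, F, G, H}. Minimal: {D, H}⁺ = {D, H}; {C, H}⁺ = {A, C, F, H}; {C, D}⁺ = {C, D} — none reach the full schema.

(A, C, D), (C, D, E), (C, D, F), (C, D, H)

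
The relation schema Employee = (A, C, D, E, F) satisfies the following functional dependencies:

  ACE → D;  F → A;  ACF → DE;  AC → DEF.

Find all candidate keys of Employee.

{A, C}⁺: AC→DEF adds D, E, F → {A, C, D, E, F}. Minimal: {C}⁺ = {C}; {A}⁺ = {A} — none reach the full schema.
{C, F}⁺: F→A adds A; ACF→DE adds D, E → {A, C, D, E, F}. Minimal: {F}⁺ = {A, F}; {C}⁺ = {C} — none reach the full schema.

AC; CF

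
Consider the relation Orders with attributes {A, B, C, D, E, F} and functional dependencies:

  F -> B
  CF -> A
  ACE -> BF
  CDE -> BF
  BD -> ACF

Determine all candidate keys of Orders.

{B, D, E}, {C, D, E}, {D, E, F}

Attributes D, E never appear on any right-hand side, so every candidate key must contain {D, E}.
{D, E}⁺ = {D, E}, which is not all of the schema, so we must add further attributes.
{B, D, E}⁺: BD→ACF adds A, C, F → {A, B, C, D, E, F}.
{C, D, E}⁺: CDE→BF adds B, F; BD→ACF adds A → {A, B, C, D, E, F}.
{D, E, F}⁺: F→B adds B; BD→ACF adds A, C → {A, B, C, D, E, F}.
Any other superkey contains one of these as a subset, so there are no further candidate keys.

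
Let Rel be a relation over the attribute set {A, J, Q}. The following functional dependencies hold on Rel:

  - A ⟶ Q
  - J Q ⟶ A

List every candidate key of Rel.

Attribute J never appears on the right-hand side of any dependency, so J must belong to every candidate key.
{J}⁺ = {J}, which is not all of the schema, so we must add further attributes.
{A, J}⁺: A→Q adds Q → {A, J, Q}. Minimal: {J}⁺ = {J}; {A}⁺ = {A, Q} — none reach the full schema.
{J, Q}⁺: JQ→A adds A → {A, J, Q}. Minimal: {Q}⁺ = {Q}; {J}⁺ = {J} — none reach the full schema.
Any other superkey contains one of these as a subset, so there are no further candidate keys.

{A, J}, {J, Q}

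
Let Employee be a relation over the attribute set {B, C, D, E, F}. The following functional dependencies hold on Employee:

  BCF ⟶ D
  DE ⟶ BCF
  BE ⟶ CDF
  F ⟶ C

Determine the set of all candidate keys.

Attribute E never appears on the right-hand side of any dependency, so E must belong to every candidate key.
{E}⁺ = {E}, which is not all of the schema, so we must add further attributes.
{B, E}⁺: BE→CDF adds C, D, F → {B, C, D, E, F}. Minimal: {E}⁺ = {E}; {B}⁺ = {B} — none reach the full schema.
{D, E}⁺: DE→BCF adds B, C, F → {B, C, D, E, F}. Minimal: {E}⁺ = {E}; {D}⁺ = {D} — none reach the full schema.
Any other superkey contains one of these as a subset, so there are no further candidate keys.

{B, E}; {D, E}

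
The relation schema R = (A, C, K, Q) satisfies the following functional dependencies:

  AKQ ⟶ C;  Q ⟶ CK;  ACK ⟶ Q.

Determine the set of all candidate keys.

AQ; ACK

Attribute A never appears on the right-hand side of any dependency, so A must belong to every candidate key.
{A}⁺ = {A}, which is not all of the schema, so we must add further attributes.
{A, Q}⁺: Q→CK adds C, K → {A, C, K, Q}. Minimal: {Q}⁺ = {C, K, Q}; {A}⁺ = {A} — none reach the full schema.
{A, C, K}⁺: ACK→Q adds Q → {A, C, K, Q}. Minimal: {C, K}⁺ = {C, K}; {A, K}⁺ = {A, K}; {A, C}⁺ = {A, C} — none reach the full schema.
Any other superkey contains one of these as a subset, so there are no further candidate keys.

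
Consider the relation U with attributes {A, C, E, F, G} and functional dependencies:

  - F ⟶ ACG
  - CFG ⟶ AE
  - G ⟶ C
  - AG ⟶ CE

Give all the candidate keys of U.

{F}

Attribute F never appears on the right-hand side of any dependency, so F must belong to every candidate key.
{F}⁺ = {A, C, E, F, G}, which is all of the schema, so {F} is the only candidate key.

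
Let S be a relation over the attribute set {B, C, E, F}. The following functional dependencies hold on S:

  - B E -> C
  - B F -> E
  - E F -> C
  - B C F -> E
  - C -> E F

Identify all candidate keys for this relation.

Attribute B never appears on the right-hand side of any dependency, so B must belong to every candidate key.
{B}⁺ = {B}, which is not all of the schema, so we must add further attributes.
{B, C}⁺: C→EF adds E, F → {B, C, E, F}. Minimal: {C}⁺ = {C, E, F}; {B}⁺ = {B} — none reach the full schema.
{B, E}⁺: BE→C adds C; C→EF adds F → {B, C, E, F}. Minimal: {E}⁺ = {E}; {B}⁺ = {B} — none reach the full schema.
{B, F}⁺: BF→E adds E; EF→C adds C → {B, C, E, F}. Minimal: {F}⁺ = {F}; {B}⁺ = {B} — none reach the full schema.

{B, C}, {B, E}, {B, F}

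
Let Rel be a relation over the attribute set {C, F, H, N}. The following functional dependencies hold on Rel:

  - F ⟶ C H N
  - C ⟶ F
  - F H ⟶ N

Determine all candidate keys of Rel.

(C), (F)

{C}⁺: C→F adds F; F→CHN adds H, N → {C, F, H, N}.
{F}⁺: F→CHN adds C, H, N → {C, F, H, N}.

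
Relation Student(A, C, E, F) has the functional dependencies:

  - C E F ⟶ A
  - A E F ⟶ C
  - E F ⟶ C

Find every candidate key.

Attributes E, F never appear on any right-hand side, so every candidate key must contain {E, F}.
{E, F}⁺ = {A, C, E, F}, which is all of the schema, so {E, F} is the only candidate key.

EF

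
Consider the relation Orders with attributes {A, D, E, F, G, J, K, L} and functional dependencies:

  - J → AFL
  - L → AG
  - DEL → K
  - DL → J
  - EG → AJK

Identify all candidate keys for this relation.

{D, E, G}⁺: EG→AJK adds A, J, K; J→AFL adds F, L → {A, D, E, F, G, J, K, L}. Minimal: {E, G}⁺ = {A, E, F, G, J, K, L}; {D, G}⁺ = {D, G}; {D, E}⁺ = {D, E} — none reach the full schema.
{D, E, J}⁺: J→AFL adds A, F, L; L→AG adds G; DEL→K adds K → {A, D, E, F, G, J, K, L}. Minimal: {E, J}⁺ = {A, E, F, G, J, K, L}; {D, J}⁺ = {A, D, F, G, J, L}; {D, E}⁺ = {D, E} — none reach the full schema.
{D, E, L}⁺: L→AG adds A, G; DEL→K adds K; DL→J adds J; J→AFL adds F → {A, D, E, F, G, J, K, L}. Minimal: {E, L}⁺ = {A, E, F, G, J, K, L}; {D, L}⁺ = {A, D, F, G, J, L}; {D, E}⁺ = {D, E} — none reach the full schema.

{D, E, G}; {D, E, J}; {D, E, L}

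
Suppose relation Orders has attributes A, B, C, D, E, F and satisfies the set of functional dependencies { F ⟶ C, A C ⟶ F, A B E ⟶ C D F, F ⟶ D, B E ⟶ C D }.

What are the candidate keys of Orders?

{A, B, E}

Attributes A, B, E never appear on any right-hand side, so every candidate key must contain {A, B, E}.
{A, B, E}⁺ = {A, B, C, D, E, F}, which is all of the schema, so {A, B, E} is the only candidate key.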